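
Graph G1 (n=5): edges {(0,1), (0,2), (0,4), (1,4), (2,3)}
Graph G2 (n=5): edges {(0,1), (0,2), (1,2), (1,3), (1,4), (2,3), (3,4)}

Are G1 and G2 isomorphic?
No, not isomorphic

The graphs are NOT isomorphic.

Counting triangles (3-cliques): G1 has 1, G2 has 3.
Triangle count is an isomorphism invariant, so differing triangle counts rule out isomorphism.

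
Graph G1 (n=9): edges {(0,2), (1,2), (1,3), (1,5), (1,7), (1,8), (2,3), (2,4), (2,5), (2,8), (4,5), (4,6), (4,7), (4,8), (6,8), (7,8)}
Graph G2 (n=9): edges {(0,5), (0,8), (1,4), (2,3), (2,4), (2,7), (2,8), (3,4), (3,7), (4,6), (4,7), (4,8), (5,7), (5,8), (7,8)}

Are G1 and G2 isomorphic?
No, not isomorphic

The graphs are NOT isomorphic.

Counting triangles (3-cliques): G1 has 8, G2 has 9.
Triangle count is an isomorphism invariant, so differing triangle counts rule out isomorphism.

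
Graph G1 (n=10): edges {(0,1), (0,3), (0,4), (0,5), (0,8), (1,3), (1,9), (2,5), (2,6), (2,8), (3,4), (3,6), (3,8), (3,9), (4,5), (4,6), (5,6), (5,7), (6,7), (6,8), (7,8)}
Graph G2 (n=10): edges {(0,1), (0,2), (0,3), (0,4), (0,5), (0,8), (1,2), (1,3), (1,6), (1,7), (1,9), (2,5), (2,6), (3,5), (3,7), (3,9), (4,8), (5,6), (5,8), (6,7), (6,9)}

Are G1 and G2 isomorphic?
Yes, isomorphic

The graphs are isomorphic.
One valid mapping φ: V(G1) → V(G2): 0→5, 1→8, 2→7, 3→0, 4→2, 5→6, 6→1, 7→9, 8→3, 9→4

Verify φ preserves adjacency — for each edge of G1, its image is an edge of G2:
  (0,1) → (φ(0),φ(1)) = (5,8) ∈ E(G2) ✓
  (0,3) → (φ(0),φ(3)) = (0,5) ∈ E(G2) ✓
  (0,4) → (φ(0),φ(4)) = (2,5) ∈ E(G2) ✓
  (0,5) → (φ(0),φ(5)) = (5,6) ∈ E(G2) ✓
  (0,8) → (φ(0),φ(8)) = (3,5) ∈ E(G2) ✓
  (1,3) → (φ(1),φ(3)) = (0,8) ∈ E(G2) ✓
  (1,9) → (φ(1),φ(9)) = (4,8) ∈ E(G2) ✓
  (2,5) → (φ(2),φ(5)) = (6,7) ∈ E(G2) ✓
  (2,6) → (φ(2),φ(6)) = (1,7) ∈ E(G2) ✓
  (2,8) → (φ(2),φ(8)) = (3,7) ∈ E(G2) ✓
  (3,4) → (φ(3),φ(4)) = (0,2) ∈ E(G2) ✓
  (3,6) → (φ(3),φ(6)) = (0,1) ∈ E(G2) ✓
  (3,8) → (φ(3),φ(8)) = (0,3) ∈ E(G2) ✓
  (3,9) → (φ(3),φ(9)) = (0,4) ∈ E(G2) ✓
  (4,5) → (φ(4),φ(5)) = (2,6) ∈ E(G2) ✓
  (4,6) → (φ(4),φ(6)) = (1,2) ∈ E(G2) ✓
  (5,6) → (φ(5),φ(6)) = (1,6) ∈ E(G2) ✓
  (5,7) → (φ(5),φ(7)) = (6,9) ∈ E(G2) ✓
  (6,7) → (φ(6),φ(7)) = (1,9) ∈ E(G2) ✓
  (6,8) → (φ(6),φ(8)) = (1,3) ∈ E(G2) ✓
  (7,8) → (φ(7),φ(8)) = (3,9) ∈ E(G2) ✓
All 21 edges of G1 map to edges of G2, and |E(G1)| = |E(G2)| = 21, so φ is a bijection on edges as well as vertices. Hence G1 ≅ G2.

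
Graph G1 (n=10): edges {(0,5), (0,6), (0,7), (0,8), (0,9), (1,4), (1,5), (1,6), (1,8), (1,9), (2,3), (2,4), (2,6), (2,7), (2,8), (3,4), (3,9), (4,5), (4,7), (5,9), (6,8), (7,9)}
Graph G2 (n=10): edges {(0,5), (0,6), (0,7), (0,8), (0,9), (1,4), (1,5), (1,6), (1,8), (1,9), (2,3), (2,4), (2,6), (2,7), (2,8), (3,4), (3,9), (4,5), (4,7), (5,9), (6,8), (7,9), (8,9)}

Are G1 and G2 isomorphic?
No, not isomorphic

The graphs are NOT isomorphic.

Counting edges: G1 has 22 edge(s); G2 has 23 edge(s).
Edge count is an isomorphism invariant (a bijection on vertices induces a bijection on edges), so differing edge counts rule out isomorphism.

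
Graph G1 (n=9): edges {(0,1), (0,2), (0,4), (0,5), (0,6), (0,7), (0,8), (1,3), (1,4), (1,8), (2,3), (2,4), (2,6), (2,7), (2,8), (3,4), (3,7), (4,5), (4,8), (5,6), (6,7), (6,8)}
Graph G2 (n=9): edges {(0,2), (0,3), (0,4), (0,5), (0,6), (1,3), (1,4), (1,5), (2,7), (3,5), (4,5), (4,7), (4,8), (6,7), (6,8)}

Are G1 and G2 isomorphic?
No, not isomorphic

The graphs are NOT isomorphic.

Degrees in G1: deg(0)=7, deg(1)=4, deg(2)=6, deg(3)=4, deg(4)=6, deg(5)=3, deg(6)=5, deg(7)=4, deg(8)=5.
Sorted degree sequence of G1: [7, 6, 6, 5, 5, 4, 4, 4, 3].
Degrees in G2: deg(0)=5, deg(1)=3, deg(2)=2, deg(3)=3, deg(4)=5, deg(5)=4, deg(6)=3, deg(7)=3, deg(8)=2.
Sorted degree sequence of G2: [5, 5, 4, 3, 3, 3, 3, 2, 2].
The (sorted) degree sequence is an isomorphism invariant, so since G1 and G2 have different degree sequences they cannot be isomorphic.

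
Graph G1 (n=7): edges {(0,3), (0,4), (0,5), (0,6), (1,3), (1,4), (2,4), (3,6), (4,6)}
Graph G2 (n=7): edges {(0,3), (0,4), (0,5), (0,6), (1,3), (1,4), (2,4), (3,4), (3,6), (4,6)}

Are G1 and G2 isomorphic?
No, not isomorphic

The graphs are NOT isomorphic.

Counting edges: G1 has 9 edge(s); G2 has 10 edge(s).
Edge count is an isomorphism invariant (a bijection on vertices induces a bijection on edges), so differing edge counts rule out isomorphism.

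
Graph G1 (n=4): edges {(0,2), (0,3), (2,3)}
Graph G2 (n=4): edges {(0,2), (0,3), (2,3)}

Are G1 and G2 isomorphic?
Yes, isomorphic

The graphs are isomorphic.
One valid mapping φ: V(G1) → V(G2): 0→0, 1→1, 2→2, 3→3

Verify φ preserves adjacency — for each edge of G1, its image is an edge of G2:
  (0,2) → (φ(0),φ(2)) = (0,2) ∈ E(G2) ✓
  (0,3) → (φ(0),φ(3)) = (0,3) ∈ E(G2) ✓
  (2,3) → (φ(2),φ(3)) = (2,3) ∈ E(G2) ✓
All 3 edges of G1 map to edges of G2, and |E(G1)| = |E(G2)| = 3, so φ is a bijection on edges as well as vertices. Hence G1 ≅ G2.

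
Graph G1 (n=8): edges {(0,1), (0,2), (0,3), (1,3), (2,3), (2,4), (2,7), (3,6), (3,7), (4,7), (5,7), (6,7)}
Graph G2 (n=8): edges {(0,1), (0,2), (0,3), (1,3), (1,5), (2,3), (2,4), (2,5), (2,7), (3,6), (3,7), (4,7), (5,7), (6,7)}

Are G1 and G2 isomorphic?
No, not isomorphic

The graphs are NOT isomorphic.

Counting edges: G1 has 12 edge(s); G2 has 14 edge(s).
Edge count is an isomorphism invariant (a bijection on vertices induces a bijection on edges), so differing edge counts rule out isomorphism.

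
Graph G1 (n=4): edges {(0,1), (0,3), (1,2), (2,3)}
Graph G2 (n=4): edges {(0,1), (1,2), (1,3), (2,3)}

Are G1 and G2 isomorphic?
No, not isomorphic

The graphs are NOT isomorphic.

Counting triangles (3-cliques): G1 has 0, G2 has 1.
Triangle count is an isomorphism invariant, so differing triangle counts rule out isomorphism.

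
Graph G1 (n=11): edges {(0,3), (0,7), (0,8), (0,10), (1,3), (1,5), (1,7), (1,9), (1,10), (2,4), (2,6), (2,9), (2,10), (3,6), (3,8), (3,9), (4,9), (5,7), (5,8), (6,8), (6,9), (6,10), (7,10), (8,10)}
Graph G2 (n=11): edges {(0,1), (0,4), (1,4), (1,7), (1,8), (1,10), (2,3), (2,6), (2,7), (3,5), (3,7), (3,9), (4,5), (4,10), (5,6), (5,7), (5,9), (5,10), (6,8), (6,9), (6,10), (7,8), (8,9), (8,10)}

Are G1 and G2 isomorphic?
Yes, isomorphic

The graphs are isomorphic.
One valid mapping φ: V(G1) → V(G2): 0→9, 1→7, 2→4, 3→8, 4→0, 5→2, 6→10, 7→3, 8→6, 9→1, 10→5

Verify φ preserves adjacency — for each edge of G1, its image is an edge of G2:
  (0,3) → (φ(0),φ(3)) = (8,9) ∈ E(G2) ✓
  (0,7) → (φ(0),φ(7)) = (3,9) ∈ E(G2) ✓
  (0,8) → (φ(0),φ(8)) = (6,9) ∈ E(G2) ✓
  (0,10) → (φ(0),φ(10)) = (5,9) ∈ E(G2) ✓
  (1,3) → (φ(1),φ(3)) = (7,8) ∈ E(G2) ✓
  (1,5) → (φ(1),φ(5)) = (2,7) ∈ E(G2) ✓
  (1,7) → (φ(1),φ(7)) = (3,7) ∈ E(G2) ✓
  (1,9) → (φ(1),φ(9)) = (1,7) ∈ E(G2) ✓
  (1,10) → (φ(1),φ(10)) = (5,7) ∈ E(G2) ✓
  (2,4) → (φ(2),φ(4)) = (0,4) ∈ E(G2) ✓
  (2,6) → (φ(2),φ(6)) = (4,10) ∈ E(G2) ✓
  (2,9) → (φ(2),φ(9)) = (1,4) ∈ E(G2) ✓
  (2,10) → (φ(2),φ(10)) = (4,5) ∈ E(G2) ✓
  (3,6) → (φ(3),φ(6)) = (8,10) ∈ E(G2) ✓
  (3,8) → (φ(3),φ(8)) = (6,8) ∈ E(G2) ✓
  (3,9) → (φ(3),φ(9)) = (1,8) ∈ E(G2) ✓
  (4,9) → (φ(4),φ(9)) = (0,1) ∈ E(G2) ✓
  (5,7) → (φ(5),φ(7)) = (2,3) ∈ E(G2) ✓
  (5,8) → (φ(5),φ(8)) = (2,6) ∈ E(G2) ✓
  (6,8) → (φ(6),φ(8)) = (6,10) ∈ E(G2) ✓
  (6,9) → (φ(6),φ(9)) = (1,10) ∈ E(G2) ✓
  (6,10) → (φ(6),φ(10)) = (5,10) ∈ E(G2) ✓
  (7,10) → (φ(7),φ(10)) = (3,5) ∈ E(G2) ✓
  (8,10) → (φ(8),φ(10)) = (5,6) ∈ E(G2) ✓
All 24 edges of G1 map to edges of G2, and |E(G1)| = |E(G2)| = 24, so φ is a bijection on edges as well as vertices. Hence G1 ≅ G2.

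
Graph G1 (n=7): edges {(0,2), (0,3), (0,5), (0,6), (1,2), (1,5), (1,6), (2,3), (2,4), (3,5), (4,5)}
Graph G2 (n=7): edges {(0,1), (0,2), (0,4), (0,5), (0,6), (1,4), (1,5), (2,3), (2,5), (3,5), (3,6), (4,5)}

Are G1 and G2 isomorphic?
No, not isomorphic

The graphs are NOT isomorphic.

Degrees in G1: deg(0)=4, deg(1)=3, deg(2)=4, deg(3)=3, deg(4)=2, deg(5)=4, deg(6)=2.
Sorted degree sequence of G1: [4, 4, 4, 3, 3, 2, 2].
Degrees in G2: deg(0)=5, deg(1)=3, deg(2)=3, deg(3)=3, deg(4)=3, deg(5)=5, deg(6)=2.
Sorted degree sequence of G2: [5, 5, 3, 3, 3, 3, 2].
The (sorted) degree sequence is an isomorphism invariant, so since G1 and G2 have different degree sequences they cannot be isomorphic.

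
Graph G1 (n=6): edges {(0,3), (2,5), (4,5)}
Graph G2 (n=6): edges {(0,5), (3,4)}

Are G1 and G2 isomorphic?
No, not isomorphic

The graphs are NOT isomorphic.

Connected components of G1: 3 component(s) with vertex sets [[1], [0, 3], [2, 4, 5]], sizes [1, 2, 3].
Connected components of G2: 4 component(s) with vertex sets [[1], [2], [0, 5], [3, 4]], sizes [1, 1, 2, 2].
The number of connected components (and the multiset of component sizes) is an isomorphism invariant — an isomorphism maps each component of G1 bijectively onto a component of G2. Since G1 has 3 component(s) and G2 has 4, they cannot be isomorphic.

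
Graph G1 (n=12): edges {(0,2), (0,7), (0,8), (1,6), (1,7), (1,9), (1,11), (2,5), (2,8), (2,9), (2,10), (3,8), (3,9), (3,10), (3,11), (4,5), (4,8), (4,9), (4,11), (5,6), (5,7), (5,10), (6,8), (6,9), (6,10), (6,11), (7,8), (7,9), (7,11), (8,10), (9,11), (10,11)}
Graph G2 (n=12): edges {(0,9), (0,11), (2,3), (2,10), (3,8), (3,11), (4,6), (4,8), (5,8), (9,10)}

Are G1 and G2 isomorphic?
No, not isomorphic

The graphs are NOT isomorphic.

Connected components of G1: 1 component(s) with vertex sets [[0, 1, 2, 3, 4, 5, 6, 7, 8, 9, 10, 11]], sizes [12].
Connected components of G2: 3 component(s) with vertex sets [[1], [7], [0, 2, 3, 4, 5, 6, 8, 9, 10, 11]], sizes [1, 1, 10].
The number of connected components (and the multiset of component sizes) is an isomorphism invariant — an isomorphism maps each component of G1 bijectively onto a component of G2. Since G1 has 1 component(s) and G2 has 3, they cannot be isomorphic.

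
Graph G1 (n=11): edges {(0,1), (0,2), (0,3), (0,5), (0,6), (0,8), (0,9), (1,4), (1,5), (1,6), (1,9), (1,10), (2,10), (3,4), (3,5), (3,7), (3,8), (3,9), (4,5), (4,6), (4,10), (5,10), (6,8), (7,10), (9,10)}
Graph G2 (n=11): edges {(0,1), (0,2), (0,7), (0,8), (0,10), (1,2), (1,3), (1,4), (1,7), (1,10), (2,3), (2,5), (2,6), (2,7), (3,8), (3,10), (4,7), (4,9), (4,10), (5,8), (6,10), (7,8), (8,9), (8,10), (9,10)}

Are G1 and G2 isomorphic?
Yes, isomorphic

The graphs are isomorphic.
One valid mapping φ: V(G1) → V(G2): 0→10, 1→1, 2→6, 3→8, 4→7, 5→0, 6→4, 7→5, 8→9, 9→3, 10→2

Verify φ preserves adjacency — for each edge of G1, its image is an edge of G2:
  (0,1) → (φ(0),φ(1)) = (1,10) ∈ E(G2) ✓
  (0,2) → (φ(0),φ(2)) = (6,10) ∈ E(G2) ✓
  (0,3) → (φ(0),φ(3)) = (8,10) ∈ E(G2) ✓
  (0,5) → (φ(0),φ(5)) = (0,10) ∈ E(G2) ✓
  (0,6) → (φ(0),φ(6)) = (4,10) ∈ E(G2) ✓
  (0,8) → (φ(0),φ(8)) = (9,10) ∈ E(G2) ✓
  (0,9) → (φ(0),φ(9)) = (3,10) ∈ E(G2) ✓
  (1,4) → (φ(1),φ(4)) = (1,7) ∈ E(G2) ✓
  (1,5) → (φ(1),φ(5)) = (0,1) ∈ E(G2) ✓
  (1,6) → (φ(1),φ(6)) = (1,4) ∈ E(G2) ✓
  (1,9) → (φ(1),φ(9)) = (1,3) ∈ E(G2) ✓
  (1,10) → (φ(1),φ(10)) = (1,2) ∈ E(G2) ✓
  (2,10) → (φ(2),φ(10)) = (2,6) ∈ E(G2) ✓
  (3,4) → (φ(3),φ(4)) = (7,8) ∈ E(G2) ✓
  (3,5) → (φ(3),φ(5)) = (0,8) ∈ E(G2) ✓
  (3,7) → (φ(3),φ(7)) = (5,8) ∈ E(G2) ✓
  (3,8) → (φ(3),φ(8)) = (8,9) ∈ E(G2) ✓
  (3,9) → (φ(3),φ(9)) = (3,8) ∈ E(G2) ✓
  (4,5) → (φ(4),φ(5)) = (0,7) ∈ E(G2) ✓
  (4,6) → (φ(4),φ(6)) = (4,7) ∈ E(G2) ✓
  (4,10) → (φ(4),φ(10)) = (2,7) ∈ E(G2) ✓
  (5,10) → (φ(5),φ(10)) = (0,2) ∈ E(G2) ✓
  (6,8) → (φ(6),φ(8)) = (4,9) ∈ E(G2) ✓
  (7,10) → (φ(7),φ(10)) = (2,5) ∈ E(G2) ✓
  (9,10) → (φ(9),φ(10)) = (2,3) ∈ E(G2) ✓
All 25 edges of G1 map to edges of G2, and |E(G1)| = |E(G2)| = 25, so φ is a bijection on edges as well as vertices. Hence G1 ≅ G2.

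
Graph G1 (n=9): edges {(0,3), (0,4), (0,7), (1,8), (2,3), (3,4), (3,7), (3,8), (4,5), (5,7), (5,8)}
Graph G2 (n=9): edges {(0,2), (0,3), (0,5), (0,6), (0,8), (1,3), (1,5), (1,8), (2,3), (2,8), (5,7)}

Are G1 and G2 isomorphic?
Yes, isomorphic

The graphs are isomorphic.
One valid mapping φ: V(G1) → V(G2): 0→2, 1→7, 2→6, 3→0, 4→8, 5→1, 6→4, 7→3, 8→5

Verify φ preserves adjacency — for each edge of G1, its image is an edge of G2:
  (0,3) → (φ(0),φ(3)) = (0,2) ∈ E(G2) ✓
  (0,4) → (φ(0),φ(4)) = (2,8) ∈ E(G2) ✓
  (0,7) → (φ(0),φ(7)) = (2,3) ∈ E(G2) ✓
  (1,8) → (φ(1),φ(8)) = (5,7) ∈ E(G2) ✓
  (2,3) → (φ(2),φ(3)) = (0,6) ∈ E(G2) ✓
  (3,4) → (φ(3),φ(4)) = (0,8) ∈ E(G2) ✓
  (3,7) → (φ(3),φ(7)) = (0,3) ∈ E(G2) ✓
  (3,8) → (φ(3),φ(8)) = (0,5) ∈ E(G2) ✓
  (4,5) → (φ(4),φ(5)) = (1,8) ∈ E(G2) ✓
  (5,7) → (φ(5),φ(7)) = (1,3) ∈ E(G2) ✓
  (5,8) → (φ(5),φ(8)) = (1,5) ∈ E(G2) ✓
All 11 edges of G1 map to edges of G2, and |E(G1)| = |E(G2)| = 11, so φ is a bijection on edges as well as vertices. Hence G1 ≅ G2.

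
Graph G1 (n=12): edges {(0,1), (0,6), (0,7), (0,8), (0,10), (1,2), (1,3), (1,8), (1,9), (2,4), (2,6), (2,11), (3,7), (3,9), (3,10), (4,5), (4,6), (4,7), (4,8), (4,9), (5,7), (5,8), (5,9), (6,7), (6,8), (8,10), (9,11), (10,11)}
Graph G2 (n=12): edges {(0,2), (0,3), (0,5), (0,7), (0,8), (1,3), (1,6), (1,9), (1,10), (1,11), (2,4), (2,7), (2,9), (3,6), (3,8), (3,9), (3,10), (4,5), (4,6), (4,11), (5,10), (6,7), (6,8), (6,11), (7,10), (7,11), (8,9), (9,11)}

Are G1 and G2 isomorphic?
Yes, isomorphic

The graphs are isomorphic.
One valid mapping φ: V(G1) → V(G2): 0→11, 1→7, 2→10, 3→2, 4→3, 5→8, 6→1, 7→9, 8→6, 9→0, 10→4, 11→5

Verify φ preserves adjacency — for each edge of G1, its image is an edge of G2:
  (0,1) → (φ(0),φ(1)) = (7,11) ∈ E(G2) ✓
  (0,6) → (φ(0),φ(6)) = (1,11) ∈ E(G2) ✓
  (0,7) → (φ(0),φ(7)) = (9,11) ∈ E(G2) ✓
  (0,8) → (φ(0),φ(8)) = (6,11) ∈ E(G2) ✓
  (0,10) → (φ(0),φ(10)) = (4,11) ∈ E(G2) ✓
  (1,2) → (φ(1),φ(2)) = (7,10) ∈ E(G2) ✓
  (1,3) → (φ(1),φ(3)) = (2,7) ∈ E(G2) ✓
  (1,8) → (φ(1),φ(8)) = (6,7) ∈ E(G2) ✓
  (1,9) → (φ(1),φ(9)) = (0,7) ∈ E(G2) ✓
  (2,4) → (φ(2),φ(4)) = (3,10) ∈ E(G2) ✓
  (2,6) → (φ(2),φ(6)) = (1,10) ∈ E(G2) ✓
  (2,11) → (φ(2),φ(11)) = (5,10) ∈ E(G2) ✓
  (3,7) → (φ(3),φ(7)) = (2,9) ∈ E(G2) ✓
  (3,9) → (φ(3),φ(9)) = (0,2) ∈ E(G2) ✓
  (3,10) → (φ(3),φ(10)) = (2,4) ∈ E(G2) ✓
  (4,5) → (φ(4),φ(5)) = (3,8) ∈ E(G2) ✓
  (4,6) → (φ(4),φ(6)) = (1,3) ∈ E(G2) ✓
  (4,7) → (φ(4),φ(7)) = (3,9) ∈ E(G2) ✓
  (4,8) → (φ(4),φ(8)) = (3,6) ∈ E(G2) ✓
  (4,9) → (φ(4),φ(9)) = (0,3) ∈ E(G2) ✓
  (5,7) → (φ(5),φ(7)) = (8,9) ∈ E(G2) ✓
  (5,8) → (φ(5),φ(8)) = (6,8) ∈ E(G2) ✓
  (5,9) → (φ(5),φ(9)) = (0,8) ∈ E(G2) ✓
  (6,7) → (φ(6),φ(7)) = (1,9) ∈ E(G2) ✓
  (6,8) → (φ(6),φ(8)) = (1,6) ∈ E(G2) ✓
  (8,10) → (φ(8),φ(10)) = (4,6) ∈ E(G2) ✓
  (9,11) → (φ(9),φ(11)) = (0,5) ∈ E(G2) ✓
  (10,11) → (φ(10),φ(11)) = (4,5) ∈ E(G2) ✓
All 28 edges of G1 map to edges of G2, and |E(G1)| = |E(G2)| = 28, so φ is a bijection on edges as well as vertices. Hence G1 ≅ G2.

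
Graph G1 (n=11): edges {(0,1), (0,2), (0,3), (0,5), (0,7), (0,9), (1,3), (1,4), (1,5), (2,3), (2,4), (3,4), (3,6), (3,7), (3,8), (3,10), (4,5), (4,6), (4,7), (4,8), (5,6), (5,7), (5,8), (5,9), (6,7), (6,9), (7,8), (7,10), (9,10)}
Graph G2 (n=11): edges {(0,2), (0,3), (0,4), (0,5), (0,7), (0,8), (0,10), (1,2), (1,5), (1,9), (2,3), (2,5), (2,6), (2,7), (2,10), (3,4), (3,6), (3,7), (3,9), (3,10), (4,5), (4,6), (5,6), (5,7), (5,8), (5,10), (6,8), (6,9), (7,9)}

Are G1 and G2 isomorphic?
Yes, isomorphic

The graphs are isomorphic.
One valid mapping φ: V(G1) → V(G2): 0→6, 1→4, 2→8, 3→5, 4→0, 5→3, 6→7, 7→2, 8→10, 9→9, 10→1

Verify φ preserves adjacency — for each edge of G1, its image is an edge of G2:
  (0,1) → (φ(0),φ(1)) = (4,6) ∈ E(G2) ✓
  (0,2) → (φ(0),φ(2)) = (6,8) ∈ E(G2) ✓
  (0,3) → (φ(0),φ(3)) = (5,6) ∈ E(G2) ✓
  (0,5) → (φ(0),φ(5)) = (3,6) ∈ E(G2) ✓
  (0,7) → (φ(0),φ(7)) = (2,6) ∈ E(G2) ✓
  (0,9) → (φ(0),φ(9)) = (6,9) ∈ E(G2) ✓
  (1,3) → (φ(1),φ(3)) = (4,5) ∈ E(G2) ✓
  (1,4) → (φ(1),φ(4)) = (0,4) ∈ E(G2) ✓
  (1,5) → (φ(1),φ(5)) = (3,4) ∈ E(G2) ✓
  (2,3) → (φ(2),φ(3)) = (5,8) ∈ E(G2) ✓
  (2,4) → (φ(2),φ(4)) = (0,8) ∈ E(G2) ✓
  (3,4) → (φ(3),φ(4)) = (0,5) ∈ E(G2) ✓
  (3,6) → (φ(3),φ(6)) = (5,7) ∈ E(G2) ✓
  (3,7) → (φ(3),φ(7)) = (2,5) ∈ E(G2) ✓
  (3,8) → (φ(3),φ(8)) = (5,10) ∈ E(G2) ✓
  (3,10) → (φ(3),φ(10)) = (1,5) ∈ E(G2) ✓
  (4,5) → (φ(4),φ(5)) = (0,3) ∈ E(G2) ✓
  (4,6) → (φ(4),φ(6)) = (0,7) ∈ E(G2) ✓
  (4,7) → (φ(4),φ(7)) = (0,2) ∈ E(G2) ✓
  (4,8) → (φ(4),φ(8)) = (0,10) ∈ E(G2) ✓
  (5,6) → (φ(5),φ(6)) = (3,7) ∈ E(G2) ✓
  (5,7) → (φ(5),φ(7)) = (2,3) ∈ E(G2) ✓
  (5,8) → (φ(5),φ(8)) = (3,10) ∈ E(G2) ✓
  (5,9) → (φ(5),φ(9)) = (3,9) ∈ E(G2) ✓
  (6,7) → (φ(6),φ(7)) = (2,7) ∈ E(G2) ✓
  (6,9) → (φ(6),φ(9)) = (7,9) ∈ E(G2) ✓
  (7,8) → (φ(7),φ(8)) = (2,10) ∈ E(G2) ✓
  (7,10) → (φ(7),φ(10)) = (1,2) ∈ E(G2) ✓
  (9,10) → (φ(9),φ(10)) = (1,9) ∈ E(G2) ✓
All 29 edges of G1 map to edges of G2, and |E(G1)| = |E(G2)| = 29, so φ is a bijection on edges as well as vertices. Hence G1 ≅ G2.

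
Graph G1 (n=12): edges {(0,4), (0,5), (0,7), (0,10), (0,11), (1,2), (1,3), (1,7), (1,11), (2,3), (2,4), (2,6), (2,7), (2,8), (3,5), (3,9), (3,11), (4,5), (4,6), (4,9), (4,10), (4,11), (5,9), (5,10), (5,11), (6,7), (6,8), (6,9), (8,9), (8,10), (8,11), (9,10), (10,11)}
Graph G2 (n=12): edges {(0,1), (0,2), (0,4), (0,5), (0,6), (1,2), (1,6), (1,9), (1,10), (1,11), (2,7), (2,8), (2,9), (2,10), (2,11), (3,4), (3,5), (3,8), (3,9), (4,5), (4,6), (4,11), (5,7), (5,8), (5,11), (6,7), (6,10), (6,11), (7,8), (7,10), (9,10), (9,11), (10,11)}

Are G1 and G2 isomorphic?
Yes, isomorphic

The graphs are isomorphic.
One valid mapping φ: V(G1) → V(G2): 0→9, 1→8, 2→5, 3→7, 4→11, 5→10, 6→4, 7→3, 8→0, 9→6, 10→1, 11→2

Verify φ preserves adjacency — for each edge of G1, its image is an edge of G2:
  (0,4) → (φ(0),φ(4)) = (9,11) ∈ E(G2) ✓
  (0,5) → (φ(0),φ(5)) = (9,10) ∈ E(G2) ✓
  (0,7) → (φ(0),φ(7)) = (3,9) ∈ E(G2) ✓
  (0,10) → (φ(0),φ(10)) = (1,9) ∈ E(G2) ✓
  (0,11) → (φ(0),φ(11)) = (2,9) ∈ E(G2) ✓
  (1,2) → (φ(1),φ(2)) = (5,8) ∈ E(G2) ✓
  (1,3) → (φ(1),φ(3)) = (7,8) ∈ E(G2) ✓
  (1,7) → (φ(1),φ(7)) = (3,8) ∈ E(G2) ✓
  (1,11) → (φ(1),φ(11)) = (2,8) ∈ E(G2) ✓
  (2,3) → (φ(2),φ(3)) = (5,7) ∈ E(G2) ✓
  (2,4) → (φ(2),φ(4)) = (5,11) ∈ E(G2) ✓
  (2,6) → (φ(2),φ(6)) = (4,5) ∈ E(G2) ✓
  (2,7) → (φ(2),φ(7)) = (3,5) ∈ E(G2) ✓
  (2,8) → (φ(2),φ(8)) = (0,5) ∈ E(G2) ✓
  (3,5) → (φ(3),φ(5)) = (7,10) ∈ E(G2) ✓
  (3,9) → (φ(3),φ(9)) = (6,7) ∈ E(G2) ✓
  (3,11) → (φ(3),φ(11)) = (2,7) ∈ E(G2) ✓
  (4,5) → (φ(4),φ(5)) = (10,11) ∈ E(G2) ✓
  (4,6) → (φ(4),φ(6)) = (4,11) ∈ E(G2) ✓
  (4,9) → (φ(4),φ(9)) = (6,11) ∈ E(G2) ✓
  (4,10) → (φ(4),φ(10)) = (1,11) ∈ E(G2) ✓
  (4,11) → (φ(4),φ(11)) = (2,11) ∈ E(G2) ✓
  (5,9) → (φ(5),φ(9)) = (6,10) ∈ E(G2) ✓
  (5,10) → (φ(5),φ(10)) = (1,10) ∈ E(G2) ✓
  (5,11) → (φ(5),φ(11)) = (2,10) ∈ E(G2) ✓
  (6,7) → (φ(6),φ(7)) = (3,4) ∈ E(G2) ✓
  (6,8) → (φ(6),φ(8)) = (0,4) ∈ E(G2) ✓
  (6,9) → (φ(6),φ(9)) = (4,6) ∈ E(G2) ✓
  (8,9) → (φ(8),φ(9)) = (0,6) ∈ E(G2) ✓
  (8,10) → (φ(8),φ(10)) = (0,1) ∈ E(G2) ✓
  (8,11) → (φ(8),φ(11)) = (0,2) ∈ E(G2) ✓
  (9,10) → (φ(9),φ(10)) = (1,6) ∈ E(G2) ✓
  (10,11) → (φ(10),φ(11)) = (1,2) ∈ E(G2) ✓
All 33 edges of G1 map to edges of G2, and |E(G1)| = |E(G2)| = 33, so φ is a bijection on edges as well as vertices. Hence G1 ≅ G2.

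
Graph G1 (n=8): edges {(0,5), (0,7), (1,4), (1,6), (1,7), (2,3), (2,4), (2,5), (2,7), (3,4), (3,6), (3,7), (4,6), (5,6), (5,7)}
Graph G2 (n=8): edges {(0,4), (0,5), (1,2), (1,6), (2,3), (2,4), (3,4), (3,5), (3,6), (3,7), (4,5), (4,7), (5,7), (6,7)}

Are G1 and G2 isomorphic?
No, not isomorphic

The graphs are NOT isomorphic.

Degrees in G1: deg(0)=2, deg(1)=3, deg(2)=4, deg(3)=4, deg(4)=4, deg(5)=4, deg(6)=4, deg(7)=5.
Sorted degree sequence of G1: [5, 4, 4, 4, 4, 4, 3, 2].
Degrees in G2: deg(0)=2, deg(1)=2, deg(2)=3, deg(3)=5, deg(4)=5, deg(5)=4, deg(6)=3, deg(7)=4.
Sorted degree sequence of G2: [5, 5, 4, 4, 3, 3, 2, 2].
The (sorted) degree sequence is an isomorphism invariant, so since G1 and G2 have different degree sequences they cannot be isomorphic.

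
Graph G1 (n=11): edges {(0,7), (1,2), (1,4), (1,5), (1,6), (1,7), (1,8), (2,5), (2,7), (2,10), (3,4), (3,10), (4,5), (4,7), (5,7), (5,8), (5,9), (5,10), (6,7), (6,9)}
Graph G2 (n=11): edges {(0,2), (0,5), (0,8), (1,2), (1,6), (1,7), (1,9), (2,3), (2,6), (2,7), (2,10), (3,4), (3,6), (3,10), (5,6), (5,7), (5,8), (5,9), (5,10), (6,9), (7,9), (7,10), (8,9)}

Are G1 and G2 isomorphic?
No, not isomorphic

The graphs are NOT isomorphic.

Degrees in G1: deg(0)=1, deg(1)=6, deg(2)=4, deg(3)=2, deg(4)=4, deg(5)=7, deg(6)=3, deg(7)=6, deg(8)=2, deg(9)=2, deg(10)=3.
Sorted degree sequence of G1: [7, 6, 6, 4, 4, 3, 3, 2, 2, 2, 1].
Degrees in G2: deg(0)=3, deg(1)=4, deg(2)=6, deg(3)=4, deg(4)=1, deg(5)=6, deg(6)=5, deg(7)=5, deg(8)=3, deg(9)=5, deg(10)=4.
Sorted degree sequence of G2: [6, 6, 5, 5, 5, 4, 4, 4, 3, 3, 1].
The (sorted) degree sequence is an isomorphism invariant, so since G1 and G2 have different degree sequences they cannot be isomorphic.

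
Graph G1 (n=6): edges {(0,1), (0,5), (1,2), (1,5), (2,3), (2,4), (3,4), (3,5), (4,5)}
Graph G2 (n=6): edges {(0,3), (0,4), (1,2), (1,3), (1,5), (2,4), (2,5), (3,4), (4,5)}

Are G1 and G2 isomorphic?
Yes, isomorphic

The graphs are isomorphic.
One valid mapping φ: V(G1) → V(G2): 0→0, 1→3, 2→1, 3→2, 4→5, 5→4

Verify φ preserves adjacency — for each edge of G1, its image is an edge of G2:
  (0,1) → (φ(0),φ(1)) = (0,3) ∈ E(G2) ✓
  (0,5) → (φ(0),φ(5)) = (0,4) ∈ E(G2) ✓
  (1,2) → (φ(1),φ(2)) = (1,3) ∈ E(G2) ✓
  (1,5) → (φ(1),φ(5)) = (3,4) ∈ E(G2) ✓
  (2,3) → (φ(2),φ(3)) = (1,2) ∈ E(G2) ✓
  (2,4) → (φ(2),φ(4)) = (1,5) ∈ E(G2) ✓
  (3,4) → (φ(3),φ(4)) = (2,5) ∈ E(G2) ✓
  (3,5) → (φ(3),φ(5)) = (2,4) ∈ E(G2) ✓
  (4,5) → (φ(4),φ(5)) = (4,5) ∈ E(G2) ✓
All 9 edges of G1 map to edges of G2, and |E(G1)| = |E(G2)| = 9, so φ is a bijection on edges as well as vertices. Hence G1 ≅ G2.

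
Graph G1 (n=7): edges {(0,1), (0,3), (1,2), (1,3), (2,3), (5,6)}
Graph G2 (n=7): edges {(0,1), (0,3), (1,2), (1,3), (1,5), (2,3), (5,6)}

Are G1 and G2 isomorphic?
No, not isomorphic

The graphs are NOT isomorphic.

Counting edges: G1 has 6 edge(s); G2 has 7 edge(s).
Edge count is an isomorphism invariant (a bijection on vertices induces a bijection on edges), so differing edge counts rule out isomorphism.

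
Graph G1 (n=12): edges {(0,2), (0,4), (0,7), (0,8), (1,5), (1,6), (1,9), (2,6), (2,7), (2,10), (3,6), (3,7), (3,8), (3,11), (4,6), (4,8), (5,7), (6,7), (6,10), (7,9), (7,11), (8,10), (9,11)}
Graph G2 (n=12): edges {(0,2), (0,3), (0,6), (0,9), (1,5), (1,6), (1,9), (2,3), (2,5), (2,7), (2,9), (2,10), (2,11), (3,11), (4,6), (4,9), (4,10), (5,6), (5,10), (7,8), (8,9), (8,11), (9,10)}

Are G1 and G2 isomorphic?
Yes, isomorphic

The graphs are isomorphic.
One valid mapping φ: V(G1) → V(G2): 0→5, 1→8, 2→10, 3→0, 4→1, 5→7, 6→9, 7→2, 8→6, 9→11, 10→4, 11→3

Verify φ preserves adjacency — for each edge of G1, its image is an edge of G2:
  (0,2) → (φ(0),φ(2)) = (5,10) ∈ E(G2) ✓
  (0,4) → (φ(0),φ(4)) = (1,5) ∈ E(G2) ✓
  (0,7) → (φ(0),φ(7)) = (2,5) ∈ E(G2) ✓
  (0,8) → (φ(0),φ(8)) = (5,6) ∈ E(G2) ✓
  (1,5) → (φ(1),φ(5)) = (7,8) ∈ E(G2) ✓
  (1,6) → (φ(1),φ(6)) = (8,9) ∈ E(G2) ✓
  (1,9) → (φ(1),φ(9)) = (8,11) ∈ E(G2) ✓
  (2,6) → (φ(2),φ(6)) = (9,10) ∈ E(G2) ✓
  (2,7) → (φ(2),φ(7)) = (2,10) ∈ E(G2) ✓
  (2,10) → (φ(2),φ(10)) = (4,10) ∈ E(G2) ✓
  (3,6) → (φ(3),φ(6)) = (0,9) ∈ E(G2) ✓
  (3,7) → (φ(3),φ(7)) = (0,2) ∈ E(G2) ✓
  (3,8) → (φ(3),φ(8)) = (0,6) ∈ E(G2) ✓
  (3,11) → (φ(3),φ(11)) = (0,3) ∈ E(G2) ✓
  (4,6) → (φ(4),φ(6)) = (1,9) ∈ E(G2) ✓
  (4,8) → (φ(4),φ(8)) = (1,6) ∈ E(G2) ✓
  (5,7) → (φ(5),φ(7)) = (2,7) ∈ E(G2) ✓
  (6,7) → (φ(6),φ(7)) = (2,9) ∈ E(G2) ✓
  (6,10) → (φ(6),φ(10)) = (4,9) ∈ E(G2) ✓
  (7,9) → (φ(7),φ(9)) = (2,11) ∈ E(G2) ✓
  (7,11) → (φ(7),φ(11)) = (2,3) ∈ E(G2) ✓
  (8,10) → (φ(8),φ(10)) = (4,6) ∈ E(G2) ✓
  (9,11) → (φ(9),φ(11)) = (3,11) ∈ E(G2) ✓
All 23 edges of G1 map to edges of G2, and |E(G1)| = |E(G2)| = 23, so φ is a bijection on edges as well as vertices. Hence G1 ≅ G2.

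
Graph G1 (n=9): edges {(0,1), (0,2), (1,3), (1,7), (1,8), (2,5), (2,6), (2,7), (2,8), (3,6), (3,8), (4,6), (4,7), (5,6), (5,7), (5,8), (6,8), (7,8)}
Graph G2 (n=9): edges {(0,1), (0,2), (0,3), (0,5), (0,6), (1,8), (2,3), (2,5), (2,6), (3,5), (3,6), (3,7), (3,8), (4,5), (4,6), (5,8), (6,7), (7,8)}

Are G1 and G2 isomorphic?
Yes, isomorphic

The graphs are isomorphic.
One valid mapping φ: V(G1) → V(G2): 0→1, 1→8, 2→0, 3→7, 4→4, 5→2, 6→6, 7→5, 8→3

Verify φ preserves adjacency — for each edge of G1, its image is an edge of G2:
  (0,1) → (φ(0),φ(1)) = (1,8) ∈ E(G2) ✓
  (0,2) → (φ(0),φ(2)) = (0,1) ∈ E(G2) ✓
  (1,3) → (φ(1),φ(3)) = (7,8) ∈ E(G2) ✓
  (1,7) → (φ(1),φ(7)) = (5,8) ∈ E(G2) ✓
  (1,8) → (φ(1),φ(8)) = (3,8) ∈ E(G2) ✓
  (2,5) → (φ(2),φ(5)) = (0,2) ∈ E(G2) ✓
  (2,6) → (φ(2),φ(6)) = (0,6) ∈ E(G2) ✓
  (2,7) → (φ(2),φ(7)) = (0,5) ∈ E(G2) ✓
  (2,8) → (φ(2),φ(8)) = (0,3) ∈ E(G2) ✓
  (3,6) → (φ(3),φ(6)) = (6,7) ∈ E(G2) ✓
  (3,8) → (φ(3),φ(8)) = (3,7) ∈ E(G2) ✓
  (4,6) → (φ(4),φ(6)) = (4,6) ∈ E(G2) ✓
  (4,7) → (φ(4),φ(7)) = (4,5) ∈ E(G2) ✓
  (5,6) → (φ(5),φ(6)) = (2,6) ∈ E(G2) ✓
  (5,7) → (φ(5),φ(7)) = (2,5) ∈ E(G2) ✓
  (5,8) → (φ(5),φ(8)) = (2,3) ∈ E(G2) ✓
  (6,8) → (φ(6),φ(8)) = (3,6) ∈ E(G2) ✓
  (7,8) → (φ(7),φ(8)) = (3,5) ∈ E(G2) ✓
All 18 edges of G1 map to edges of G2, and |E(G1)| = |E(G2)| = 18, so φ is a bijection on edges as well as vertices. Hence G1 ≅ G2.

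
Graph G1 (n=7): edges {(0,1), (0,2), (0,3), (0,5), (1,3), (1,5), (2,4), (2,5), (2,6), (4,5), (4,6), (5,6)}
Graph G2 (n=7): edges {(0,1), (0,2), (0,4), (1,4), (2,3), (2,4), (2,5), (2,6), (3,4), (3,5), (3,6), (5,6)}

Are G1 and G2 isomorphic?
Yes, isomorphic

The graphs are isomorphic.
One valid mapping φ: V(G1) → V(G2): 0→4, 1→0, 2→3, 3→1, 4→6, 5→2, 6→5

Verify φ preserves adjacency — for each edge of G1, its image is an edge of G2:
  (0,1) → (φ(0),φ(1)) = (0,4) ∈ E(G2) ✓
  (0,2) → (φ(0),φ(2)) = (3,4) ∈ E(G2) ✓
  (0,3) → (φ(0),φ(3)) = (1,4) ∈ E(G2) ✓
  (0,5) → (φ(0),φ(5)) = (2,4) ∈ E(G2) ✓
  (1,3) → (φ(1),φ(3)) = (0,1) ∈ E(G2) ✓
  (1,5) → (φ(1),φ(5)) = (0,2) ∈ E(G2) ✓
  (2,4) → (φ(2),φ(4)) = (3,6) ∈ E(G2) ✓
  (2,5) → (φ(2),φ(5)) = (2,3) ∈ E(G2) ✓
  (2,6) → (φ(2),φ(6)) = (3,5) ∈ E(G2) ✓
  (4,5) → (φ(4),φ(5)) = (2,6) ∈ E(G2) ✓
  (4,6) → (φ(4),φ(6)) = (5,6) ∈ E(G2) ✓
  (5,6) → (φ(5),φ(6)) = (2,5) ∈ E(G2) ✓
All 12 edges of G1 map to edges of G2, and |E(G1)| = |E(G2)| = 12, so φ is a bijection on edges as well as vertices. Hence G1 ≅ G2.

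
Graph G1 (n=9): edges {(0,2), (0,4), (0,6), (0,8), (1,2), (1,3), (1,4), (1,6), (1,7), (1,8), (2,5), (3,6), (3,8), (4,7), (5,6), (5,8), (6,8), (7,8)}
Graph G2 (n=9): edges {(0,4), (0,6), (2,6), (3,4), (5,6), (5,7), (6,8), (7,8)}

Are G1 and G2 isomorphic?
No, not isomorphic

The graphs are NOT isomorphic.

Connected components of G1: 1 component(s) with vertex sets [[0, 1, 2, 3, 4, 5, 6, 7, 8]], sizes [9].
Connected components of G2: 2 component(s) with vertex sets [[1], [0, 2, 3, 4, 5, 6, 7, 8]], sizes [1, 8].
The number of connected components (and the multiset of component sizes) is an isomorphism invariant — an isomorphism maps each component of G1 bijectively onto a component of G2. Since G1 has 1 component(s) and G2 has 2, they cannot be isomorphic.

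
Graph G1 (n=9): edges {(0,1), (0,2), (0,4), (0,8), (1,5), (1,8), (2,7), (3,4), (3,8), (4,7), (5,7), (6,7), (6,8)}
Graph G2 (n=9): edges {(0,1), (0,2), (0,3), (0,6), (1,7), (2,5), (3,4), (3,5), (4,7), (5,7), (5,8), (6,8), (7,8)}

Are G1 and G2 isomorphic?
Yes, isomorphic

The graphs are isomorphic.
One valid mapping φ: V(G1) → V(G2): 0→5, 1→8, 2→2, 3→4, 4→3, 5→6, 6→1, 7→0, 8→7

Verify φ preserves adjacency — for each edge of G1, its image is an edge of G2:
  (0,1) → (φ(0),φ(1)) = (5,8) ∈ E(G2) ✓
  (0,2) → (φ(0),φ(2)) = (2,5) ∈ E(G2) ✓
  (0,4) → (φ(0),φ(4)) = (3,5) ∈ E(G2) ✓
  (0,8) → (φ(0),φ(8)) = (5,7) ∈ E(G2) ✓
  (1,5) → (φ(1),φ(5)) = (6,8) ∈ E(G2) ✓
  (1,8) → (φ(1),φ(8)) = (7,8) ∈ E(G2) ✓
  (2,7) → (φ(2),φ(7)) = (0,2) ∈ E(G2) ✓
  (3,4) → (φ(3),φ(4)) = (3,4) ∈ E(G2) ✓
  (3,8) → (φ(3),φ(8)) = (4,7) ∈ E(G2) ✓
  (4,7) → (φ(4),φ(7)) = (0,3) ∈ E(G2) ✓
  (5,7) → (φ(5),φ(7)) = (0,6) ∈ E(G2) ✓
  (6,7) → (φ(6),φ(7)) = (0,1) ∈ E(G2) ✓
  (6,8) → (φ(6),φ(8)) = (1,7) ∈ E(G2) ✓
All 13 edges of G1 map to edges of G2, and |E(G1)| = |E(G2)| = 13, so φ is a bijection on edges as well as vertices. Hence G1 ≅ G2.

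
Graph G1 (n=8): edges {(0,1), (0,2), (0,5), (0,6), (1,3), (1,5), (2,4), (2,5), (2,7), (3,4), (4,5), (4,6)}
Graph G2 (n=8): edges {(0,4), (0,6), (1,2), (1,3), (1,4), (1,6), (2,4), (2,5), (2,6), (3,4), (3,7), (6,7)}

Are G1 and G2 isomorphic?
Yes, isomorphic

The graphs are isomorphic.
One valid mapping φ: V(G1) → V(G2): 0→4, 1→3, 2→2, 3→7, 4→6, 5→1, 6→0, 7→5

Verify φ preserves adjacency — for each edge of G1, its image is an edge of G2:
  (0,1) → (φ(0),φ(1)) = (3,4) ∈ E(G2) ✓
  (0,2) → (φ(0),φ(2)) = (2,4) ∈ E(G2) ✓
  (0,5) → (φ(0),φ(5)) = (1,4) ∈ E(G2) ✓
  (0,6) → (φ(0),φ(6)) = (0,4) ∈ E(G2) ✓
  (1,3) → (φ(1),φ(3)) = (3,7) ∈ E(G2) ✓
  (1,5) → (φ(1),φ(5)) = (1,3) ∈ E(G2) ✓
  (2,4) → (φ(2),φ(4)) = (2,6) ∈ E(G2) ✓
  (2,5) → (φ(2),φ(5)) = (1,2) ∈ E(G2) ✓
  (2,7) → (φ(2),φ(7)) = (2,5) ∈ E(G2) ✓
  (3,4) → (φ(3),φ(4)) = (6,7) ∈ E(G2) ✓
  (4,5) → (φ(4),φ(5)) = (1,6) ∈ E(G2) ✓
  (4,6) → (φ(4),φ(6)) = (0,6) ∈ E(G2) ✓
All 12 edges of G1 map to edges of G2, and |E(G1)| = |E(G2)| = 12, so φ is a bijection on edges as well as vertices. Hence G1 ≅ G2.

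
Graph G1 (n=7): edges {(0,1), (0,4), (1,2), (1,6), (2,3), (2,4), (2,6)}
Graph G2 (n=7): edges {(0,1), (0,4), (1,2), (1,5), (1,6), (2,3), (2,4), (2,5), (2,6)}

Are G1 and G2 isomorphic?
No, not isomorphic

The graphs are NOT isomorphic.

Counting edges: G1 has 7 edge(s); G2 has 9 edge(s).
Edge count is an isomorphism invariant (a bijection on vertices induces a bijection on edges), so differing edge counts rule out isomorphism.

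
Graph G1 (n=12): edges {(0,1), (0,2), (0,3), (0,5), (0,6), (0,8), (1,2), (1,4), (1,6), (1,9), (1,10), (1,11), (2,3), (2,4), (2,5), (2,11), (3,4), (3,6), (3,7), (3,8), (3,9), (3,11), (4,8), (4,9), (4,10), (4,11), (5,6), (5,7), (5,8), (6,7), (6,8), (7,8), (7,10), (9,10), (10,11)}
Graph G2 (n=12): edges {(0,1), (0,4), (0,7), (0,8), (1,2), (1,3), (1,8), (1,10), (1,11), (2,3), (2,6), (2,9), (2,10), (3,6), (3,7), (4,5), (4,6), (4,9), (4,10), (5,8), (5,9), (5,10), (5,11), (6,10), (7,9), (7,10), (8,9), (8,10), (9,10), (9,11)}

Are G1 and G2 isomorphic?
No, not isomorphic

The graphs are NOT isomorphic.

Counting triangles (3-cliques): G1 has 31, G2 has 17.
Triangle count is an isomorphism invariant, so differing triangle counts rule out isomorphism.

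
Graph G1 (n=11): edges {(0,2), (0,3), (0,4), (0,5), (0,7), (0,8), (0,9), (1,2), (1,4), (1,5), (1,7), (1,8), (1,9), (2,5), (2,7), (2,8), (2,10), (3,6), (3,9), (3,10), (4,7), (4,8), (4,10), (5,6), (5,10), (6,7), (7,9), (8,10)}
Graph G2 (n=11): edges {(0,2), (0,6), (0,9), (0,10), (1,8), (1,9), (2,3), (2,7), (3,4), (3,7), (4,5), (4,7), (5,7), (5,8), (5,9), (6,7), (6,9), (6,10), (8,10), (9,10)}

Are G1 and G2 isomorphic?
No, not isomorphic

The graphs are NOT isomorphic.

Counting triangles (3-cliques): G1 has 16, G2 has 7.
Triangle count is an isomorphism invariant, so differing triangle counts rule out isomorphism.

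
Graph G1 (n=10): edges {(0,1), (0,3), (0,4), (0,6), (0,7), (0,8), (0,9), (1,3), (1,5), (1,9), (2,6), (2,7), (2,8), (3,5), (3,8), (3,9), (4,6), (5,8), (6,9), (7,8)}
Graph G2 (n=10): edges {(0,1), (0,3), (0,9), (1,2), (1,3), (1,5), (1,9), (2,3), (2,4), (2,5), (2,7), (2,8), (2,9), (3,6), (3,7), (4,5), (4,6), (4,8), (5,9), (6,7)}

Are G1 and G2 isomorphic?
Yes, isomorphic

The graphs are isomorphic.
One valid mapping φ: V(G1) → V(G2): 0→2, 1→9, 2→6, 3→1, 4→8, 5→0, 6→4, 7→7, 8→3, 9→5

Verify φ preserves adjacency — for each edge of G1, its image is an edge of G2:
  (0,1) → (φ(0),φ(1)) = (2,9) ∈ E(G2) ✓
  (0,3) → (φ(0),φ(3)) = (1,2) ∈ E(G2) ✓
  (0,4) → (φ(0),φ(4)) = (2,8) ∈ E(G2) ✓
  (0,6) → (φ(0),φ(6)) = (2,4) ∈ E(G2) ✓
  (0,7) → (φ(0),φ(7)) = (2,7) ∈ E(G2) ✓
  (0,8) → (φ(0),φ(8)) = (2,3) ∈ E(G2) ✓
  (0,9) → (φ(0),φ(9)) = (2,5) ∈ E(G2) ✓
  (1,3) → (φ(1),φ(3)) = (1,9) ∈ E(G2) ✓
  (1,5) → (φ(1),φ(5)) = (0,9) ∈ E(G2) ✓
  (1,9) → (φ(1),φ(9)) = (5,9) ∈ E(G2) ✓
  (2,6) → (φ(2),φ(6)) = (4,6) ∈ E(G2) ✓
  (2,7) → (φ(2),φ(7)) = (6,7) ∈ E(G2) ✓
  (2,8) → (φ(2),φ(8)) = (3,6) ∈ E(G2) ✓
  (3,5) → (φ(3),φ(5)) = (0,1) ∈ E(G2) ✓
  (3,8) → (φ(3),φ(8)) = (1,3) ∈ E(G2) ✓
  (3,9) → (φ(3),φ(9)) = (1,5) ∈ E(G2) ✓
  (4,6) → (φ(4),φ(6)) = (4,8) ∈ E(G2) ✓
  (5,8) → (φ(5),φ(8)) = (0,3) ∈ E(G2) ✓
  (6,9) → (φ(6),φ(9)) = (4,5) ∈ E(G2) ✓
  (7,8) → (φ(7),φ(8)) = (3,7) ∈ E(G2) ✓
All 20 edges of G1 map to edges of G2, and |E(G1)| = |E(G2)| = 20, so φ is a bijection on edges as well as vertices. Hence G1 ≅ G2.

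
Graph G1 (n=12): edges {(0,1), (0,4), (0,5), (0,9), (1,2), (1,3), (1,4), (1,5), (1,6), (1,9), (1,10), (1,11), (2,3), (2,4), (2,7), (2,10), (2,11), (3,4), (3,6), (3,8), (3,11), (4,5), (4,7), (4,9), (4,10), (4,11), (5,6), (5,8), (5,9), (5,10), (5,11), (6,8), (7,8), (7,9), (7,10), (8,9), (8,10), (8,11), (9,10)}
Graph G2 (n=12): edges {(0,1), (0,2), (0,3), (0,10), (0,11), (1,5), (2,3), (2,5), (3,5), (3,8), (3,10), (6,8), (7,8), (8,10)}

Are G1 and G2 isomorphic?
No, not isomorphic

The graphs are NOT isomorphic.

Connected components of G1: 1 component(s) with vertex sets [[0, 1, 2, 3, 4, 5, 6, 7, 8, 9, 10, 11]], sizes [12].
Connected components of G2: 3 component(s) with vertex sets [[4], [9], [0, 1, 2, 3, 5, 6, 7, 8, 10, 11]], sizes [1, 1, 10].
The number of connected components (and the multiset of component sizes) is an isomorphism invariant — an isomorphism maps each component of G1 bijectively onto a component of G2. Since G1 has 1 component(s) and G2 has 3, they cannot be isomorphic.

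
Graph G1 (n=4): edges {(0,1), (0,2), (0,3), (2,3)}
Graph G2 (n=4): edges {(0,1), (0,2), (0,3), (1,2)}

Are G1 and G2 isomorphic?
Yes, isomorphic

The graphs are isomorphic.
One valid mapping φ: V(G1) → V(G2): 0→0, 1→3, 2→2, 3→1

Verify φ preserves adjacency — for each edge of G1, its image is an edge of G2:
  (0,1) → (φ(0),φ(1)) = (0,3) ∈ E(G2) ✓
  (0,2) → (φ(0),φ(2)) = (0,2) ∈ E(G2) ✓
  (0,3) → (φ(0),φ(3)) = (0,1) ∈ E(G2) ✓
  (2,3) → (φ(2),φ(3)) = (1,2) ∈ E(G2) ✓
All 4 edges of G1 map to edges of G2, and |E(G1)| = |E(G2)| = 4, so φ is a bijection on edges as well as vertices. Hence G1 ≅ G2.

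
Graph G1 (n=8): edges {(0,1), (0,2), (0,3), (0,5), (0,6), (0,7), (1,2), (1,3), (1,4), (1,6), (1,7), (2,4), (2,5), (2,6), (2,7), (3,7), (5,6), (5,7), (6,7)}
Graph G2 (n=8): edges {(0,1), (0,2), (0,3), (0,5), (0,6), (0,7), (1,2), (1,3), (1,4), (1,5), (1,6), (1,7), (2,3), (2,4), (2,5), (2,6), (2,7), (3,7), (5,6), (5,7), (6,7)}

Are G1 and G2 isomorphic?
No, not isomorphic

The graphs are NOT isomorphic.

Counting edges: G1 has 19 edge(s); G2 has 21 edge(s).
Edge count is an isomorphism invariant (a bijection on vertices induces a bijection on edges), so differing edge counts rule out isomorphism.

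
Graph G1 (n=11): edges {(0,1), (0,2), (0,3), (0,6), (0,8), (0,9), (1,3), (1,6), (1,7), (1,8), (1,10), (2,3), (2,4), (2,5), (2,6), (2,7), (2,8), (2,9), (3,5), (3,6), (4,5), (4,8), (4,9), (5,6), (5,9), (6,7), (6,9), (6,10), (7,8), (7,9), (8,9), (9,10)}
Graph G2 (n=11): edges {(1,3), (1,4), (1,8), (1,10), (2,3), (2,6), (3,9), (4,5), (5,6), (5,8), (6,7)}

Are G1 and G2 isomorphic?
No, not isomorphic

The graphs are NOT isomorphic.

Connected components of G1: 1 component(s) with vertex sets [[0, 1, 2, 3, 4, 5, 6, 7, 8, 9, 10]], sizes [11].
Connected components of G2: 2 component(s) with vertex sets [[0], [1, 2, 3, 4, 5, 6, 7, 8, 9, 10]], sizes [1, 10].
The number of connected components (and the multiset of component sizes) is an isomorphism invariant — an isomorphism maps each component of G1 bijectively onto a component of G2. Since G1 has 1 component(s) and G2 has 2, they cannot be isomorphic.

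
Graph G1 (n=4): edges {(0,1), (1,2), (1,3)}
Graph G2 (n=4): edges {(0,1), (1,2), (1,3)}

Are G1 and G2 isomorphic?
Yes, isomorphic

The graphs are isomorphic.
One valid mapping φ: V(G1) → V(G2): 0→2, 1→1, 2→0, 3→3

Verify φ preserves adjacency — for each edge of G1, its image is an edge of G2:
  (0,1) → (φ(0),φ(1)) = (1,2) ∈ E(G2) ✓
  (1,2) → (φ(1),φ(2)) = (0,1) ∈ E(G2) ✓
  (1,3) → (φ(1),φ(3)) = (1,3) ∈ E(G2) ✓
All 3 edges of G1 map to edges of G2, and |E(G1)| = |E(G2)| = 3, so φ is a bijection on edges as well as vertices. Hence G1 ≅ G2.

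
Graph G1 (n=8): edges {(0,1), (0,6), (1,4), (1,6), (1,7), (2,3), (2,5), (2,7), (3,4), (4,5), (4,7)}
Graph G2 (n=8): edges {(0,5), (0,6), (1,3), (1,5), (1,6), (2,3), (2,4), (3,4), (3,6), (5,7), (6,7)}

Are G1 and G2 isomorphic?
Yes, isomorphic

The graphs are isomorphic.
One valid mapping φ: V(G1) → V(G2): 0→4, 1→3, 2→5, 3→0, 4→6, 5→7, 6→2, 7→1

Verify φ preserves adjacency — for each edge of G1, its image is an edge of G2:
  (0,1) → (φ(0),φ(1)) = (3,4) ∈ E(G2) ✓
  (0,6) → (φ(0),φ(6)) = (2,4) ∈ E(G2) ✓
  (1,4) → (φ(1),φ(4)) = (3,6) ∈ E(G2) ✓
  (1,6) → (φ(1),φ(6)) = (2,3) ∈ E(G2) ✓
  (1,7) → (φ(1),φ(7)) = (1,3) ∈ E(G2) ✓
  (2,3) → (φ(2),φ(3)) = (0,5) ∈ E(G2) ✓
  (2,5) → (φ(2),φ(5)) = (5,7) ∈ E(G2) ✓
  (2,7) → (φ(2),φ(7)) = (1,5) ∈ E(G2) ✓
  (3,4) → (φ(3),φ(4)) = (0,6) ∈ E(G2) ✓
  (4,5) → (φ(4),φ(5)) = (6,7) ∈ E(G2) ✓
  (4,7) → (φ(4),φ(7)) = (1,6) ∈ E(G2) ✓
All 11 edges of G1 map to edges of G2, and |E(G1)| = |E(G2)| = 11, so φ is a bijection on edges as well as vertices. Hence G1 ≅ G2.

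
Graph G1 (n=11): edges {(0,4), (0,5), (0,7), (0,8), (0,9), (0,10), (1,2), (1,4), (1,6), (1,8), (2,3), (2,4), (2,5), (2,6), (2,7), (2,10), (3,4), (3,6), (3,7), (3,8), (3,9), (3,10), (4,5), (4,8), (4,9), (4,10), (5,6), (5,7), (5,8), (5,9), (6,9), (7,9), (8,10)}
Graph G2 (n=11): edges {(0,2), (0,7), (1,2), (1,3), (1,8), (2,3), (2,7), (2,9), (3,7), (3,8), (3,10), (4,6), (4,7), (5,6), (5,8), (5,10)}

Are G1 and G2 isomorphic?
No, not isomorphic

The graphs are NOT isomorphic.

Counting triangles (3-cliques): G1 has 31, G2 has 4.
Triangle count is an isomorphism invariant, so differing triangle counts rule out isomorphism.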